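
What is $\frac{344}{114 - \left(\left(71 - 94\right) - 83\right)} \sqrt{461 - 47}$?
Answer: $\frac{258 \sqrt{46}}{55} \approx 31.815$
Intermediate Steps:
$\frac{344}{114 - \left(\left(71 - 94\right) - 83\right)} \sqrt{461 - 47} = \frac{344}{114 - \left(-23 - 83\right)} \sqrt{414} = \frac{344}{114 - -106} \cdot 3 \sqrt{46} = \frac{344}{114 + 106} \cdot 3 \sqrt{46} = \frac{344}{220} \cdot 3 \sqrt{46} = 344 \cdot \frac{1}{220} \cdot 3 \sqrt{46} = \frac{86 \cdot 3 \sqrt{46}}{55} = \frac{258 \sqrt{46}}{55}$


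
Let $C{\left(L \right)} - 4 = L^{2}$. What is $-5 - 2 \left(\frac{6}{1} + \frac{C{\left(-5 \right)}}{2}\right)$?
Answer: $-46$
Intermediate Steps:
$C{\left(L \right)} = 4 + L^{2}$
$-5 - 2 \left(\frac{6}{1} + \frac{C{\left(-5 \right)}}{2}\right) = -5 - 2 \left(\frac{6}{1} + \frac{4 + \left(-5\right)^{2}}{2}\right) = -5 - 2 \left(6 \cdot 1 + \left(4 + 25\right) \frac{1}{2}\right) = -5 - 2 \left(6 + 29 \cdot \frac{1}{2}\right) = -5 - 2 \left(6 + \frac{29}{2}\right) = -5 - 41 = -46$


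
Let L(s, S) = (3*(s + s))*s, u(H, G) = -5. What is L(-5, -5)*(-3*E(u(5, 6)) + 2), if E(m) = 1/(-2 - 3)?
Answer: 390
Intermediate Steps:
L(s, S) = 6*s² (L(s, S) = (3*(2*s))*s = (6*s)*s = 6*s²)
E(m) = -⅕ (E(m) = 1/(-5) = -⅕)
L(-5, -5)*(-3*E(u(5, 6)) + 2) = (6*(-5)²)*(-3*(-⅕) + 2) = (6*25)*(⅗ + 2) = 150*(13/5) = 390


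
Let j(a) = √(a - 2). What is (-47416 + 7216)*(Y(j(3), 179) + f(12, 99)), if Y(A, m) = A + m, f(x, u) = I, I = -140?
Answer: -1608000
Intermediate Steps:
f(x, u) = -140
j(a) = √(-2 + a)
(-47416 + 7216)*(Y(j(3), 179) + f(12, 99)) = (-47416 + 7216)*((√(-2 + 3) + 179) - 140) = -40200*((√1 + 179) - 140) = -40200*((1 + 179) - 140) = -40200*(180 - 140) = -40200*40 = -1608000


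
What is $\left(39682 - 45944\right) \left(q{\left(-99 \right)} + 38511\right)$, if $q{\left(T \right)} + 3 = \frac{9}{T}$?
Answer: $- \frac{2652501794}{11} \approx -2.4114 \cdot 10^{8}$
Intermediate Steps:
$q{\left(T \right)} = -3 + \frac{9}{T}$
$\left(39682 - 45944\right) \left(q{\left(-99 \right)} + 38511\right) = \left(39682 - 45944\right) \left(\left(-3 + \frac{9}{-99}\right) + 38511\right) = - 6262 \left(\left(-3 + 9 \left(- \frac{1}{99}\right)\right) + 38511\right) = - 6262 \left(\left(-3 - \frac{1}{11}\right) + 38511\right) = - 6262 \left(- \frac{34}{11} + 38511\right) = \left(-6262\right) \frac{423587}{11} = - \frac{2652501794}{11}$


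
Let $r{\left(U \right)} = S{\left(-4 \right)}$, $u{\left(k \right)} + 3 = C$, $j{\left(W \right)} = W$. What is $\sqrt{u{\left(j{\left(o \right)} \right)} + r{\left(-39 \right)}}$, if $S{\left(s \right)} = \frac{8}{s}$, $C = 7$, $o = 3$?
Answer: $\sqrt{2} \approx 1.4142$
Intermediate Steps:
$u{\left(k \right)} = 4$ ($u{\left(k \right)} = -3 + 7 = 4$)
$r{\left(U \right)} = -2$ ($r{\left(U \right)} = \frac{8}{-4} = 8 \left(- \frac{1}{4}\right) = -2$)
$\sqrt{u{\left(j{\left(o \right)} \right)} + r{\left(-39 \right)}} = \sqrt{4 - 2} = \sqrt{2}$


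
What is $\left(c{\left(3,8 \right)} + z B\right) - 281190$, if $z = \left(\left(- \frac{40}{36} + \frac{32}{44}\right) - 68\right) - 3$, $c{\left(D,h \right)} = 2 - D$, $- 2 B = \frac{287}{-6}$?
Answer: $- \frac{336083137}{1188} \approx -2.829 \cdot 10^{5}$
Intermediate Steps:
$B = \frac{287}{12}$ ($B = - \frac{287 \frac{1}{-6}}{2} = - \frac{287 \left(- \frac{1}{6}\right)}{2} = \left(- \frac{1}{2}\right) \left(- \frac{287}{6}\right) = \frac{287}{12} \approx 23.917$)
$z = - \frac{7067}{99}$ ($z = \left(\left(\left(-40\right) \frac{1}{36} + 32 \cdot \frac{1}{44}\right) - 68\right) - 3 = \left(\left(- \frac{10}{9} + \frac{8}{11}\right) - 68\right) - 3 = \left(- \frac{38}{99} - 68\right) - 3 = - \frac{6770}{99} - 3 = - \frac{7067}{99} \approx -71.384$)
$\left(c{\left(3,8 \right)} + z B\right) - 281190 = \left(\left(2 - 3\right) - \frac{2028229}{1188}\right) - 281190 = \left(-1 - \frac{2028229}{1188}\right) - 281190 = - \frac{2029417}{1188} - 281190 = - \frac{336083137}{1188}$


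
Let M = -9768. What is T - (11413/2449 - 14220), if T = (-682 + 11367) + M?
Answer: 37059100/2449 ≈ 15132.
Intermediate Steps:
T = 917 (T = (-682 + 11367) - 9768 = 10685 - 9768 = 917)
T - (11413/2449 - 14220) = 917 - (11413/2449 - 14220) = 917 - 1*(-34813367/2449) = 917 + 34813367/2449 = 37059100/2449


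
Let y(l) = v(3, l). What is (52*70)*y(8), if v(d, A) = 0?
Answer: 0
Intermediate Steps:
y(l) = 0
(52*70)*y(8) = (52*70)*0 = 3640*0 = 0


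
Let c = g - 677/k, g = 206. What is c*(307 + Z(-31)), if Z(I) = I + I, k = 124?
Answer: 6092415/124 ≈ 49132.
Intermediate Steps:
Z(I) = 2*I
c = 24867/124 (c = 206 - 677/124 = 24867/124 ≈ 200.54)
c*(307 + Z(-31)) = 24867*(307 + 2*(-31))/124 = 24867*(307 - 62)/124 = (24867/124)*245 = 6092415/124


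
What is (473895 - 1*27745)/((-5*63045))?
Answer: -17846/12609 ≈ -1.4153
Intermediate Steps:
(473895 - 1*27745)/((-5*63045)) = (473895 - 27745)/(-315225) = 446150*(-1/315225) = -17846/12609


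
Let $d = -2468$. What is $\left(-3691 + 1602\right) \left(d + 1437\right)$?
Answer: $2153759$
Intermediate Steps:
$\left(-3691 + 1602\right) \left(d + 1437\right) = \left(-3691 + 1602\right) \left(-2468 + 1437\right) = \left(-2089\right) \left(-1031\right) = 2153759$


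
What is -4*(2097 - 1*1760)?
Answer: -1348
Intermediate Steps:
-4*(2097 - 1*1760) = -4*(2097 - 1760) = -4*337 = -1348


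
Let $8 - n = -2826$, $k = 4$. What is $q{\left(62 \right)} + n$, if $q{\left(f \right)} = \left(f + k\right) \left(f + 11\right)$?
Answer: $7652$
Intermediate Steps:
$n = 2834$ ($n = 8 - -2826 = 8 + 2826 = 2834$)
$q{\left(f \right)} = \left(4 + f\right) \left(11 + f\right)$ ($q{\left(f \right)} = \left(f + 4\right) \left(f + 11\right) = \left(4 + f\right) \left(11 + f\right)$)
$q{\left(62 \right)} + n = \left(44 + 62^{2} + 15 \cdot 62\right) + 2834 = \left(44 + 3844 + 930\right) + 2834 = 4818 + 2834 = 7652$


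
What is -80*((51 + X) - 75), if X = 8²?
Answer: -3200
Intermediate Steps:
X = 64
-80*((51 + X) - 75) = -80*((51 + 64) - 75) = -80*(115 - 75) = -80*40 = -3200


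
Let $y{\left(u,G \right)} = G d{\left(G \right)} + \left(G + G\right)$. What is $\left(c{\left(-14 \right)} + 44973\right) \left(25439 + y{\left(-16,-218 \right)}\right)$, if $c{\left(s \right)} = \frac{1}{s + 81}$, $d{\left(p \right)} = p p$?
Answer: $- \frac{31142029340968}{67} \approx -4.6481 \cdot 10^{11}$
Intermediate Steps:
$d{\left(p \right)} = p^{2}$
$y{\left(u,G \right)} = G^{3} + 2 G$ ($y{\left(u,G \right)} = G G^{2} + \left(G + G\right) = G^{3} + 2 G$)
$c{\left(s \right)} = \frac{1}{81 + s}$
$\left(c{\left(-14 \right)} + 44973\right) \left(25439 + y{\left(-16,-218 \right)}\right) = \left(\frac{1}{81 - 14} + 44973\right) \left(25439 - 218 \left(2 + \left(-218\right)^{2}\right)\right) = \left(\frac{1}{67} + 44973\right) \left(25439 - 218 \left(2 + 47524\right)\right) = \left(\frac{1}{67} + 44973\right) \left(25439 - 10360668\right) = \frac{3013192 \left(25439 - 10360668\right)}{67} = \frac{3013192}{67} \left(-10335229\right) = - \frac{31142029340968}{67}$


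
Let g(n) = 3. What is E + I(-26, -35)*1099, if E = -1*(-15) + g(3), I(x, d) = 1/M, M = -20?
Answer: -739/20 ≈ -36.950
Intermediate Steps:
I(x, d) = -1/20 (I(x, d) = 1/(-20) = -1/20)
E = 18 (E = -1*(-15) + 3 = 15 + 3 = 18)
E + I(-26, -35)*1099 = 18 - 1/20*1099 = 18 - 1099/20 = -739/20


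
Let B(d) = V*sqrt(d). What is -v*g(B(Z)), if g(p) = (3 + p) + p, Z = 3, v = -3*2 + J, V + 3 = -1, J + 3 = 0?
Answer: 27 - 72*sqrt(3) ≈ -97.708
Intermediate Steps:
J = -3 (J = -3 + 0 = -3)
V = -4 (V = -3 - 1 = -4)
v = -9 (v = -3*2 - 3 = -6 - 3 = -9)
B(d) = -4*sqrt(d)
g(p) = 3 + 2*p
-v*g(B(Z)) = -(-9)*(3 + 2*(-4*sqrt(3))) = -(-9)*(3 - 8*sqrt(3)) = -(-27 + 72*sqrt(3)) = 27 - 72*sqrt(3)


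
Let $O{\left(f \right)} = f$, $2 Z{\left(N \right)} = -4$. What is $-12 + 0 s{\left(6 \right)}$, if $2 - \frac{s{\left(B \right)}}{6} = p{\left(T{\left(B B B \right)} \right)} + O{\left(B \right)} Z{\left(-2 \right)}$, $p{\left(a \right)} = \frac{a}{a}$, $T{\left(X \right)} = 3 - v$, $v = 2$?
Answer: $-12$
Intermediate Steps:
$Z{\left(N \right)} = -2$ ($Z{\left(N \right)} = \frac{1}{2} \left(-4\right) = -2$)
$T{\left(X \right)} = 1$ ($T{\left(X \right)} = 3 - 2 = 1$)
$p{\left(a \right)} = 1$
$s{\left(B \right)} = 6 + 12 B$ ($s{\left(B \right)} = 12 - 6 \left(1 + B \left(-2\right)\right) = 12 - 6 \left(1 - 2 B\right) = 12 + \left(-6 + 12 B\right) = 6 + 12 B$)
$-12 + 0 s{\left(6 \right)} = -12 + 0 \left(6 + 12 \cdot 6\right) = -12 + 0 \left(6 + 72\right) = -12 + 0 \cdot 78 = -12 + 0 = -12$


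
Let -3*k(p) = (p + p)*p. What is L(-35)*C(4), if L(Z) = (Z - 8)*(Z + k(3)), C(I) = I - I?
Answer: 0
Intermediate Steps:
C(I) = 0
k(p) = -2*p²/3 (k(p) = -(p + p)*p/3 = -2*p*p/3 = -2*p²/3)
L(Z) = (-8 + Z)*(-6 + Z) (L(Z) = (Z - 8)*(Z - ⅔*3²) = (-8 + Z)*(Z - ⅔*9) = (-8 + Z)*(Z - 6) = (-8 + Z)*(-6 + Z))
L(-35)*C(4) = (48 + (-35)² - 14*(-35))*0 = (48 + 1225 + 490)*0 = 1763*0 = 0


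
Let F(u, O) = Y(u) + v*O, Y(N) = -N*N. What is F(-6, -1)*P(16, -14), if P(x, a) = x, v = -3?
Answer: -528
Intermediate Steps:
Y(N) = -N²
F(u, O) = -u² - 3*O
F(-6, -1)*P(16, -14) = (-1*(-6)² - 3*(-1))*16 = (-1*36 + 3)*16 = (-36 + 3)*16 = -33*16 = -528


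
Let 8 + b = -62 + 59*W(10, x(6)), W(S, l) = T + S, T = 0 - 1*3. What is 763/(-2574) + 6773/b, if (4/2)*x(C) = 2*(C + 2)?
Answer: 17171993/882882 ≈ 19.450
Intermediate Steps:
T = -3 (T = 0 - 3 = -3)
x(C) = 2 + C (x(C) = (2*(C + 2))/2 = (2*(2 + C))/2 = (4 + 2*C)/2 = 2 + C)
W(S, l) = -3 + S
b = 343 (b = -8 + (-62 + 59*(-3 + 10)) = -8 + (-62 + 59*7) = -8 + (-62 + 413) = -8 + 351 = 343)
763/(-2574) + 6773/b = 763/(-2574) + 6773/343 = 763*(-1/2574) + 6773*(1/343) = -763/2574 + 6773/343 = 17171993/882882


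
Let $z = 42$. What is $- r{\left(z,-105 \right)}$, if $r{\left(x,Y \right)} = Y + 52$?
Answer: $53$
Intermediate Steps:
$r{\left(x,Y \right)} = 52 + Y$
$- r{\left(z,-105 \right)} = - (52 - 105) = \left(-1\right) \left(-53\right) = 53$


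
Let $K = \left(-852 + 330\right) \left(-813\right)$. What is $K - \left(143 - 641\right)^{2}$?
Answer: $176382$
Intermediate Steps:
$K = 424386$ ($K = \left(-522\right) \left(-813\right) = 424386$)
$K - \left(143 - 641\right)^{2} = 424386 - \left(143 - 641\right)^{2} = 424386 - \left(-498\right)^{2} = 424386 - 248004 = 176382$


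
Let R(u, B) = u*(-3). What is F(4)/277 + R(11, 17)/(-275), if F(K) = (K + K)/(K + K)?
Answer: 856/6925 ≈ 0.12361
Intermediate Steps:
F(K) = 1 (F(K) = (2*K)/((2*K)) = (2*K)*(1/(2*K)) = 1)
R(u, B) = -3*u
F(4)/277 + R(11, 17)/(-275) = 1/277 - 3*11/(-275) = 1*(1/277) - 33*(-1/275) = 1/277 + 3/25 = 856/6925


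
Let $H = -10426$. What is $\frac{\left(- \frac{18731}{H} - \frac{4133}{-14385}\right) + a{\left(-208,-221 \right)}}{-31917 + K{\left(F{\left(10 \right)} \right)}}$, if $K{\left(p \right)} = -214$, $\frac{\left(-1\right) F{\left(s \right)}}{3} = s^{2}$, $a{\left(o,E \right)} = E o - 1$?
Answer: $- \frac{626759247433}{438085767210} \approx -1.4307$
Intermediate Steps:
$a{\left(o,E \right)} = -1 + E o$
$F{\left(s \right)} = - 3 s^{2}$
$\frac{\left(- \frac{18731}{H} - \frac{4133}{-14385}\right) + a{\left(-208,-221 \right)}}{-31917 + K{\left(F{\left(10 \right)} \right)}} = \frac{\left(- \frac{18731}{-10426} - \frac{4133}{-14385}\right) - -45967}{-31917 - 214} = \frac{\left(\left(-18731\right) \left(- \frac{1}{10426}\right) - - \frac{4133}{14385}\right) + \left(-1 + 45968\right)}{-32131} = \left(\left(\frac{18731}{10426} + \frac{4133}{14385}\right) + 45967\right) \left(- \frac{1}{32131}\right) = \left(\frac{312536093}{149978010} + 45967\right) \left(- \frac{1}{32131}\right) = \frac{6894351721763}{149978010} \left(- \frac{1}{32131}\right) = - \frac{626759247433}{438085767210}$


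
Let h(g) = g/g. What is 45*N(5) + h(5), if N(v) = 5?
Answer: 226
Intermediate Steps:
h(g) = 1
45*N(5) + h(5) = 45*5 + 1 = 225 + 1 = 226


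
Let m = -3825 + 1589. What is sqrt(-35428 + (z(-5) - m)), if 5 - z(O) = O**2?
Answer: 38*I*sqrt(23) ≈ 182.24*I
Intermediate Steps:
m = -2236
z(O) = 5 - O**2
sqrt(-35428 + (z(-5) - m)) = sqrt(-35428 + ((5 - 1*(-5)**2) - 1*(-2236))) = sqrt(-35428 + ((5 - 1*25) + 2236)) = sqrt(-35428 + ((5 - 25) + 2236)) = sqrt(-35428 + (-20 + 2236)) = sqrt(-35428 + 2216) = sqrt(-33212) = 38*I*sqrt(23)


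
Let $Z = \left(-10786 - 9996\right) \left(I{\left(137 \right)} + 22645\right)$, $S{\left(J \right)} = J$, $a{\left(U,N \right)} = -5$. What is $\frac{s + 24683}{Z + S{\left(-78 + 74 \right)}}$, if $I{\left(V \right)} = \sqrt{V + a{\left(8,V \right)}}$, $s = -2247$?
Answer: $- \frac{2639642481946}{55368050873394517} + \frac{233132476 \sqrt{33}}{55368050873394517} \approx -4.765 \cdot 10^{-5}$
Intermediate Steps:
$I{\left(V \right)} = \sqrt{-5 + V}$ ($I{\left(V \right)} = \sqrt{V - 5} = \sqrt{-5 + V}$)
$Z = -470608390 - 41564 \sqrt{33}$ ($Z = \left(-10786 - 9996\right) \left(\sqrt{-5 + 137} + 22645\right) = - 20782 \left(\sqrt{132} + 22645\right) = - 20782 \left(2 \sqrt{33} + 22645\right) = - 20782 \left(22645 + 2 \sqrt{33}\right) = -470608390 - 41564 \sqrt{33} \approx -4.7085 \cdot 10^{8}$)
$\frac{s + 24683}{Z + S{\left(-78 + 74 \right)}} = \frac{-2247 + 24683}{\left(-470608390 - 41564 \sqrt{33}\right) + \left(-78 + 74\right)} = \frac{22436}{\left(-470608390 - 41564 \sqrt{33}\right) - 4} = \frac{22436}{-470608394 - 41564 \sqrt{33}}$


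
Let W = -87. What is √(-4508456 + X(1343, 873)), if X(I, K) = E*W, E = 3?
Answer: I*√4508717 ≈ 2123.4*I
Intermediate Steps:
X(I, K) = -261 (X(I, K) = 3*(-87) = -261)
√(-4508456 + X(1343, 873)) = √(-4508456 - 261) = √(-4508717) = I*√4508717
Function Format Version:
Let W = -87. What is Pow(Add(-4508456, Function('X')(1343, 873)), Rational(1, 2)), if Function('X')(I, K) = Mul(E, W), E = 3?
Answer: Mul(I, Pow(4508717, Rational(1, 2))) ≈ Mul(2123.4, I)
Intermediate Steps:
Function('X')(I, K) = -261 (Function('X')(I, K) = Mul(3, -87) = -261)
Pow(Add(-4508456, Function('X')(1343, 873)), Rational(1, 2)) = Pow(Add(-4508456, -261), Rational(1, 2)) = Pow(-4508717, Rational(1, 2)) = Mul(I, Pow(4508717, Rational(1, 2)))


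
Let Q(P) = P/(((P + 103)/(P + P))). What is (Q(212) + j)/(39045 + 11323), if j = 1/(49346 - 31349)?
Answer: 77034031/13597093440 ≈ 0.0056655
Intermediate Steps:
Q(P) = 2*P**2/(103 + P) (Q(P) = P/(((103 + P)/((2*P)))) = P/(((103 + P)*(1/(2*P)))) = P/(((103 + P)/(2*P))) = P*(2*P/(103 + P)) = 2*P**2/(103 + P))
j = 1/17997 ≈ 5.5565e-5
(Q(212) + j)/(39045 + 11323) = (2*212**2/(103 + 212) + 1/17997)/(39045 + 11323) = (2*44944/315 + 1/17997)/50368 = (2*44944*(1/315) + 1/17997)*(1/50368) = (89888/315 + 1/17997)*(1/50368) = (77034031/269955)*(1/50368) = 77034031/13597093440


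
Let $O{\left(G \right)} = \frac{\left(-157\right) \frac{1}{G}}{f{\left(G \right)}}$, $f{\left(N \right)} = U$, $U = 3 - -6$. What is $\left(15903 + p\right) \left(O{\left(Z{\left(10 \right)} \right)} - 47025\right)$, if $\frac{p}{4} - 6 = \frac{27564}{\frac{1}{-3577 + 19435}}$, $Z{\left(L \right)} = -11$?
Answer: $- \frac{2713205570165950}{33} \approx -8.2218 \cdot 10^{13}$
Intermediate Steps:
$U = 9$ ($U = 3 + 6 = 9$)
$f{\left(N \right)} = 9$
$O{\left(G \right)} = - \frac{157}{9 G}$ ($O{\left(G \right)} = \frac{\left(-157\right) \frac{1}{G}}{9} = - \frac{157}{G} \frac{1}{9} = - \frac{157}{9 G}$)
$p = 1748439672$ ($p = 24 + 4 \frac{27564}{\frac{1}{-3577 + 19435}} = 24 + 4 \frac{27564}{\frac{1}{15858}} = 24 + 4 \cdot 27564 \frac{1}{\frac{1}{15858}} = 24 + 4 \cdot 27564 \cdot 15858 = 24 + 4 \cdot 437109912 = 24 + 1748439648 = 1748439672$)
$\left(15903 + p\right) \left(O{\left(Z{\left(10 \right)} \right)} - 47025\right) = \left(15903 + 1748439672\right) \left(- \frac{157}{9 \left(-11\right)} - 47025\right) = 1748455575 \left(\left(- \frac{157}{9}\right) \left(- \frac{1}{11}\right) - 47025\right) = 1748455575 \left(\frac{157}{99} - 47025\right) = 1748455575 \left(- \frac{4655318}{99}\right) = - \frac{2713205570165950}{33}$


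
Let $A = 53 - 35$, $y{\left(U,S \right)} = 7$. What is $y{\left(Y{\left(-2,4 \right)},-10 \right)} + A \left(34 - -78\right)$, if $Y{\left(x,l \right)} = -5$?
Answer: $2023$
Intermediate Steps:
$A = 18$
$y{\left(Y{\left(-2,4 \right)},-10 \right)} + A \left(34 - -78\right) = 7 + 18 \left(34 - -78\right) = 7 + 18 \left(34 + 78\right) = 7 + 18 \cdot 112 = 7 + 2016 = 2023$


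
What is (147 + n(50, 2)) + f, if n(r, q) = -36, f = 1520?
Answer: 1631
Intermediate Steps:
(147 + n(50, 2)) + f = (147 - 36) + 1520 = 111 + 1520 = 1631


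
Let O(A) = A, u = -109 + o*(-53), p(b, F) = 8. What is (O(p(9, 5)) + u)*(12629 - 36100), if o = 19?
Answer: 26005868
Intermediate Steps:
u = -1116 (u = -109 + 19*(-53) = -109 - 1007 = -1116)
(O(p(9, 5)) + u)*(12629 - 36100) = (8 - 1116)*(12629 - 36100) = -1108*(-23471) = 26005868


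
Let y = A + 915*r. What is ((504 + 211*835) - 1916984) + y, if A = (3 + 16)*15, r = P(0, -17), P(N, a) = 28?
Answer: -1714390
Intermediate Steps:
r = 28
A = 285 (A = 19*15 = 285)
y = 25905 (y = 285 + 915*28 = 285 + 25620 = 25905)
((504 + 211*835) - 1916984) + y = ((504 + 211*835) - 1916984) + 25905 = ((504 + 176185) - 1916984) + 25905 = (176689 - 1916984) + 25905 = -1740295 + 25905 = -1714390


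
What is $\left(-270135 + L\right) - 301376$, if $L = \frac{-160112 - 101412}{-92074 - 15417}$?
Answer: $- \frac{61432027377}{107491} \approx -5.7151 \cdot 10^{5}$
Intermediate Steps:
$L = \frac{261524}{107491}$ ($L = - \frac{261524}{-107491} = \left(-261524\right) \left(- \frac{1}{107491}\right) = \frac{261524}{107491} \approx 2.433$)
$\left(-270135 + L\right) - 301376 = \left(-270135 + \frac{261524}{107491}\right) - 301376 = - \frac{29036819761}{107491} - 301376 = - \frac{61432027377}{107491}$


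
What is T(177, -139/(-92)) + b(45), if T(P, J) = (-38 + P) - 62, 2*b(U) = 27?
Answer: 181/2 ≈ 90.500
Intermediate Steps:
b(U) = 27/2 (b(U) = (½)*27 = 27/2)
T(P, J) = -100 + P
T(177, -139/(-92)) + b(45) = (-100 + 177) + 27/2 = 77 + 27/2 = 181/2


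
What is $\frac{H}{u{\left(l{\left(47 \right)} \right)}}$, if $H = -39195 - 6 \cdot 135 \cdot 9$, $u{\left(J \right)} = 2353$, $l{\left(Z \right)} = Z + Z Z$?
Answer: $- \frac{46485}{2353} \approx -19.756$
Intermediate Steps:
$l{\left(Z \right)} = Z + Z^{2}$
$H = -46485$ ($H = -39195 - 810 \cdot 9 = -39195 - 7290 = -46485$)
$\frac{H}{u{\left(l{\left(47 \right)} \right)}} = - \frac{46485}{2353}$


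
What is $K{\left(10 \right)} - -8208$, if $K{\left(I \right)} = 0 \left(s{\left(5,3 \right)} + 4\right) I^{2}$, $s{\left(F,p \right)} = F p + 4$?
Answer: $8208$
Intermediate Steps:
$s{\left(F,p \right)} = 4 + F p$
$K{\left(I \right)} = 0$ ($K{\left(I \right)} = 0 \left(\left(4 + 5 \cdot 3\right) + 4\right) I^{2} = 0 \left(\left(4 + 15\right) + 4\right) I^{2} = 0 \left(19 + 4\right) I^{2} = 0 \cdot 23 I^{2} = 0 I^{2} = 0$)
$K{\left(10 \right)} - -8208 = 0 - -8208 = 0 + 8208 = 8208$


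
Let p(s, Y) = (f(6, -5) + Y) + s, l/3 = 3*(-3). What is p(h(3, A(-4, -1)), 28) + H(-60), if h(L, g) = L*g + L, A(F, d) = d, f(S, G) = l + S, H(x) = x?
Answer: -53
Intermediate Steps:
l = -27 (l = 3*(3*(-3)) = 3*(-9) = -27)
f(S, G) = -27 + S
h(L, g) = L + L*g
p(s, Y) = -21 + Y + s (p(s, Y) = ((-27 + 6) + Y) + s = (-21 + Y) + s = -21 + Y + s)
p(h(3, A(-4, -1)), 28) + H(-60) = (-21 + 28 + 3*(1 - 1)) - 60 = (-21 + 28 + 3*0) - 60 = (-21 + 28 + 0) - 60 = 7 - 60 = -53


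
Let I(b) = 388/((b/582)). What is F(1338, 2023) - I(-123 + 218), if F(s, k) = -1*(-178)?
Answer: -208906/95 ≈ -2199.0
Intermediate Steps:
F(s, k) = 178
I(b) = 225816/b (I(b) = 388/((b*(1/582))) = 388/((b/582)) = 388*(582/b) = 225816/b)
F(1338, 2023) - I(-123 + 218) = 178 - 225816/(-123 + 218) = 178 - 225816/95 = -208906/95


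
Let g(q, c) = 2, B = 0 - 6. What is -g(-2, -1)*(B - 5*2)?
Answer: 32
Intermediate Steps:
B = -6
-g(-2, -1)*(B - 5*2) = -2*(-6 - 5*2) = -2*(-6 - 10) = -2*(-16) = -1*(-32) = 32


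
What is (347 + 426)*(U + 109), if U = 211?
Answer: 247360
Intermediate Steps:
(347 + 426)*(U + 109) = (347 + 426)*(211 + 109) = 773*320 = 247360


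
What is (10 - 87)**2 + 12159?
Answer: 18088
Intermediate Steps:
(10 - 87)**2 + 12159 = (-77)**2 + 12159 = 5929 + 12159 = 18088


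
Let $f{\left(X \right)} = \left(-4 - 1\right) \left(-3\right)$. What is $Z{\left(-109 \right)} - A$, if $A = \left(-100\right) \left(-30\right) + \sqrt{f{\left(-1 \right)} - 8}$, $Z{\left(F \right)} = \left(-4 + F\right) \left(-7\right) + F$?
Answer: $-2318 - \sqrt{7} \approx -2320.6$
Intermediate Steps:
$f{\left(X \right)} = 15$ ($f{\left(X \right)} = \left(-5\right) \left(-3\right) = 15$)
$Z{\left(F \right)} = 28 - 6 F$ ($Z{\left(F \right)} = \left(28 - 7 F\right) + F = 28 - 6 F$)
$A = 3000 + \sqrt{7}$ ($A = \left(-100\right) \left(-30\right) + \sqrt{15 - 8} = 3000 + \sqrt{7} \approx 3002.6$)
$Z{\left(-109 \right)} - A = \left(28 - -654\right) - \left(3000 + \sqrt{7}\right) = \left(28 + 654\right) - \left(3000 + \sqrt{7}\right) = 682 - \left(3000 + \sqrt{7}\right) = -2318 - \sqrt{7}$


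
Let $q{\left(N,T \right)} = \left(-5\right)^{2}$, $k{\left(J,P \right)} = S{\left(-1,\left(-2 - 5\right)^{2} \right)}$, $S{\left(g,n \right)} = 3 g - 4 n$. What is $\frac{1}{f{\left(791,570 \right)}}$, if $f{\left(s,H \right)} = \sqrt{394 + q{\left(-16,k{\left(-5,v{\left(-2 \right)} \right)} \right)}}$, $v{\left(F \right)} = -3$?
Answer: $\frac{\sqrt{419}}{419} \approx 0.048853$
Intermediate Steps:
$S{\left(g,n \right)} = - 4 n + 3 g$
$k{\left(J,P \right)} = -199$ ($k{\left(J,P \right)} = - 4 \left(-2 - 5\right)^{2} + 3 \left(-1\right) = - 4 \left(-7\right)^{2} - 3 = \left(-4\right) 49 - 3 = -196 - 3 = -199$)
$q{\left(N,T \right)} = 25$
$f{\left(s,H \right)} = \sqrt{419}$ ($f{\left(s,H \right)} = \sqrt{394 + 25} = \sqrt{419}$)
$\frac{1}{f{\left(791,570 \right)}} = \frac{1}{\sqrt{419}} = \frac{\sqrt{419}}{419}$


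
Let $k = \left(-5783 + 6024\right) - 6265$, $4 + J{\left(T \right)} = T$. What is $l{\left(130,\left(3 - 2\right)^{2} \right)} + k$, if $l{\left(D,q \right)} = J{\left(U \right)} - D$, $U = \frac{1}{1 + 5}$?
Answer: $- \frac{36947}{6} \approx -6157.8$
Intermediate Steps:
$U = \frac{1}{6} \approx 0.16667$
$J{\left(T \right)} = -4 + T$
$k = -6024$ ($k = 241 - 6265 = -6024$)
$l{\left(D,q \right)} = - \frac{23}{6} - D$ ($l{\left(D,q \right)} = \left(-4 + \frac{1}{6}\right) - D = - \frac{23}{6} - D$)
$l{\left(130,\left(3 - 2\right)^{2} \right)} + k = \left(- \frac{23}{6} - 130\right) - 6024 = - \frac{803}{6} - 6024 = - \frac{36947}{6}$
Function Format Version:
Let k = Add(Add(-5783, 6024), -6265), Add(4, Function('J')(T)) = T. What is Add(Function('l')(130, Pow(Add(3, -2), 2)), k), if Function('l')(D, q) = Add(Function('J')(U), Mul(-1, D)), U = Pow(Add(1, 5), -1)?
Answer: Rational(-36947, 6) ≈ -6157.8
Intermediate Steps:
U = Rational(1, 6) (U = Pow(6, -1) = Rational(1, 6) ≈ 0.16667)
Function('J')(T) = Add(-4, T)
k = -6024 (k = Add(241, -6265) = -6024)
Function('l')(D, q) = Add(Rational(-23, 6), Mul(-1, D)) (Function('l')(D, q) = Add(Add(-4, Rational(1, 6)), Mul(-1, D)) = Add(Rational(-23, 6), Mul(-1, D)))
Add(Function('l')(130, Pow(Add(3, -2), 2)), k) = Add(Add(Rational(-23, 6), Mul(-1, 130)), -6024) = Add(Add(Rational(-23, 6), -130), -6024) = Add(Rational(-803, 6), -6024) = Rational(-36947, 6)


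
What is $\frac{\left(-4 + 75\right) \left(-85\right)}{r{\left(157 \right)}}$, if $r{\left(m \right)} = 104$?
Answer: $- \frac{6035}{104} \approx -58.029$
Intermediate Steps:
$\frac{\left(-4 + 75\right) \left(-85\right)}{r{\left(157 \right)}} = \frac{\left(-4 + 75\right) \left(-85\right)}{104} = 71 \left(-85\right) \frac{1}{104} = \left(-6035\right) \frac{1}{104} = - \frac{6035}{104}$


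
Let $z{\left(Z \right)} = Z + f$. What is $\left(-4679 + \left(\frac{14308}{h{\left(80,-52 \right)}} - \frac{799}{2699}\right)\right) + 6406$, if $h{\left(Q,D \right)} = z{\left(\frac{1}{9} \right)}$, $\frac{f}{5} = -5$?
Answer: $\frac{24870291}{21592} \approx 1151.8$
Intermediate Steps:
$f = -25$ ($f = 5 \left(-5\right) = -25$)
$z{\left(Z \right)} = -25 + Z$ ($z{\left(Z \right)} = Z - 25 = -25 + Z$)
$h{\left(Q,D \right)} = - \frac{224}{9}$ ($h{\left(Q,D \right)} = -25 + \frac{1}{9} = - \frac{224}{9}$)
$\left(-4679 + \left(\frac{14308}{h{\left(80,-52 \right)}} - \frac{799}{2699}\right)\right) + 6406 = \left(-4679 + \left(\frac{14308}{- \frac{224}{9}} - \frac{799}{2699}\right)\right) + 6406 = \left(-4679 + \left(14308 \left(- \frac{9}{224}\right) - \frac{799}{2699}\right)\right) + 6406 = \left(-4679 - \frac{12419093}{21592}\right) + 6406 = - \frac{113448061}{21592} + 6406 = \frac{24870291}{21592}$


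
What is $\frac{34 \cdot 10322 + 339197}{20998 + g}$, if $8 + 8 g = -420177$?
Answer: $- \frac{5521160}{252201} \approx -21.892$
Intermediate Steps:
$g = - \frac{420185}{8}$ ($g = -1 + \frac{1}{8} \left(-420177\right) = -1 - \frac{420177}{8} = - \frac{420185}{8} \approx -52523.0$)
$\frac{34 \cdot 10322 + 339197}{20998 + g} = \frac{34 \cdot 10322 + 339197}{20998 - \frac{420185}{8}} = \frac{350948 + 339197}{- \frac{252201}{8}} = 690145 \left(- \frac{8}{252201}\right) = - \frac{5521160}{252201}$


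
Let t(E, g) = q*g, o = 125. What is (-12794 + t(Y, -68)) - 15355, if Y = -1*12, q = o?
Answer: -36649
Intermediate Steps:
q = 125
Y = -12
t(E, g) = 125*g
(-12794 + t(Y, -68)) - 15355 = (-12794 + 125*(-68)) - 15355 = (-12794 - 8500) - 15355 = -21294 - 15355 = -36649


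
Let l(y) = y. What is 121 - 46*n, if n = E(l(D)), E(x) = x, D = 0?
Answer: 121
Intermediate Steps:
n = 0
121 - 46*n = 121 - 46*0 = 121 + 0 = 121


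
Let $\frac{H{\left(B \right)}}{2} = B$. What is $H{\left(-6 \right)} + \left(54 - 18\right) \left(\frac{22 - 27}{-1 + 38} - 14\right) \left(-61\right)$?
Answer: $\frac{1148064}{37} \approx 31029.0$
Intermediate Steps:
$H{\left(B \right)} = 2 B$
$H{\left(-6 \right)} + \left(54 - 18\right) \left(\frac{22 - 27}{-1 + 38} - 14\right) \left(-61\right) = 2 \left(-6\right) + \left(54 - 18\right) \left(\frac{22 - 27}{-1 + 38} - 14\right) \left(-61\right) = -12 + 36 \left(- \frac{5}{37} - 14\right) \left(-61\right) = -12 + 36 \left(- \frac{523}{37}\right) \left(-61\right) = -12 - - \frac{1148508}{37} = -12 + \frac{1148508}{37} = \frac{1148064}{37}$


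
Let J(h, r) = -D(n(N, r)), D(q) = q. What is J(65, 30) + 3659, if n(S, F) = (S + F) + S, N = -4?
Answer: 3637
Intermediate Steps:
n(S, F) = F + 2*S (n(S, F) = (F + S) + S = F + 2*S)
J(h, r) = 8 - r (J(h, r) = -(r + 2*(-4)) = -(r - 8) = -(-8 + r) = 8 - r)
J(65, 30) + 3659 = (8 - 1*30) + 3659 = (8 - 30) + 3659 = -22 + 3659 = 3637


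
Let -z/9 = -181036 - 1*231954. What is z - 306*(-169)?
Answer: 3768624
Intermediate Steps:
z = 3716910 (z = -9*(-181036 - 1*231954) = -9*(-181036 - 231954) = -9*(-412990) = 3716910)
z - 306*(-169) = 3716910 - 306*(-169) = 3716910 - 1*(-51714) = 3716910 + 51714 = 3768624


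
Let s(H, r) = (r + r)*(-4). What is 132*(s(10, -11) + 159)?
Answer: 32604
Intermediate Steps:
s(H, r) = -8*r (s(H, r) = (2*r)*(-4) = -8*r)
132*(s(10, -11) + 159) = 132*(-8*(-11) + 159) = 132*(88 + 159) = 132*247 = 32604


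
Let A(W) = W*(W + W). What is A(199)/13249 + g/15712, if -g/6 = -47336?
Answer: 312959363/13010518 ≈ 24.054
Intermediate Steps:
A(W) = 2*W² (A(W) = W*(2*W) = 2*W²)
g = 284016 (g = -6*(-47336) = 284016)
A(199)/13249 + g/15712 = (2*199²)/13249 + 284016/15712 = (2*39601)*(1/13249) + 284016*(1/15712) = 79202*(1/13249) + 17751/982 = 79202/13249 + 17751/982 = 312959363/13010518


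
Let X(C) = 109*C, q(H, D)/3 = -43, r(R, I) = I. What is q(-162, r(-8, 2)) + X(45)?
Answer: 4776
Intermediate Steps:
q(H, D) = -129 (q(H, D) = 3*(-43) = -129)
q(-162, r(-8, 2)) + X(45) = -129 + 109*45 = -129 + 4905 = 4776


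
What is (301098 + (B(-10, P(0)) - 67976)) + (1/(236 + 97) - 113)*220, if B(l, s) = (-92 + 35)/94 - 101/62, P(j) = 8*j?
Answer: 101044001381/485181 ≈ 2.0826e+5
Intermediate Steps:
B(l, s) = -3257/1457 (B(l, s) = -57*1/94 - 101*1/62 = -57/94 - 101/62 = -3257/1457)
(301098 + (B(-10, P(0)) - 67976)) + (1/(236 + 97) - 113)*220 = (301098 + (-3257/1457 - 67976)) + (1/(236 + 97) - 113)*220 = (301098 - 99044289/1457) + (1/333 - 113)*220 = 339655497/1457 + (1/333 - 113)*220 = 339655497/1457 - 37628/333*220 = 339655497/1457 - 8278160/333 = 101044001381/485181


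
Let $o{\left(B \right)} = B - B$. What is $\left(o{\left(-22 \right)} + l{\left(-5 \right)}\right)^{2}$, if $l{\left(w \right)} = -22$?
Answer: $484$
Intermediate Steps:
$o{\left(B \right)} = 0$
$\left(o{\left(-22 \right)} + l{\left(-5 \right)}\right)^{2} = \left(0 - 22\right)^{2} = \left(-22\right)^{2} = 484$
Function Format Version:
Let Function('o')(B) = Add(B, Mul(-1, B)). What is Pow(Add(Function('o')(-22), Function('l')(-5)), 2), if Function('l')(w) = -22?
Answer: 484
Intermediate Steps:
Function('o')(B) = 0
Pow(Add(Function('o')(-22), Function('l')(-5)), 2) = Pow(Add(0, -22), 2) = Pow(-22, 2) = 484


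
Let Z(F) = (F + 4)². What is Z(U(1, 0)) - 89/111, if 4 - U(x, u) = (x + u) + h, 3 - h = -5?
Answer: 22/111 ≈ 0.19820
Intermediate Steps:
h = 8 (h = 3 - 1*(-5) = 3 + 5 = 8)
U(x, u) = -4 - u - x (U(x, u) = 4 - ((x + u) + 8) = 4 - ((u + x) + 8) = 4 - (8 + u + x) = 4 + (-8 - u - x) = -4 - u - x)
Z(F) = (4 + F)²
Z(U(1, 0)) - 89/111 = (4 + (-4 - 1*0 - 1*1))² - 89/111 = (4 + (-4 + 0 - 1))² + (1/111)*(-89) = (4 - 5)² - 89/111 = (-1)² - 89/111 = 1 - 89/111 = 22/111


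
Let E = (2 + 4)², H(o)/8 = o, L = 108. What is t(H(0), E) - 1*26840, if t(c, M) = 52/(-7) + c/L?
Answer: -187932/7 ≈ -26847.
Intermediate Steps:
H(o) = 8*o
E = 36 (E = 6² = 36)
t(c, M) = -52/7 + c/108 (t(c, M) = 52/(-7) + c/108 = 52*(-⅐) + c*(1/108) = -52/7 + c/108)
t(H(0), E) - 1*26840 = (-52/7 + (8*0)/108) - 1*26840 = (-52/7 + (1/108)*0) - 26840 = (-52/7 + 0) - 26840 = -52/7 - 26840 = -187932/7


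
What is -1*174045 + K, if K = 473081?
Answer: 299036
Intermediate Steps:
-1*174045 + K = -1*174045 + 473081 = -174045 + 473081 = 299036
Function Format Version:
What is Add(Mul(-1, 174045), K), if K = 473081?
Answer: 299036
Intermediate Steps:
Add(Mul(-1, 174045), K) = Add(Mul(-1, 174045), 473081) = Add(-174045, 473081) = 299036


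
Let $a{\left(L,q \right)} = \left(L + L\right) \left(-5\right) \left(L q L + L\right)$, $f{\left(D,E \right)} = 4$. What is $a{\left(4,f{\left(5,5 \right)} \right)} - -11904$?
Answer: $9184$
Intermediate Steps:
$a{\left(L,q \right)} = - 10 L \left(L + q L^{2}\right)$ ($a{\left(L,q \right)} = 2 L \left(-5\right) \left(q L^{2} + L\right) = - 10 L \left(L + q L^{2}\right)$)
$a{\left(4,f{\left(5,5 \right)} \right)} - -11904 = 10 \cdot 4^{2} \left(-1 - 4 \cdot 4\right) - -11904 = 10 \cdot 16 \left(-1 - 16\right) + 11904 = 10 \cdot 16 \left(-17\right) + 11904 = -2720 + 11904 = 9184$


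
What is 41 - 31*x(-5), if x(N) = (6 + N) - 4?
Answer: 134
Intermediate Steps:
x(N) = 2 + N
41 - 31*x(-5) = 41 - 31*(2 - 5) = 41 - 31*(-3) = 41 + 93 = 134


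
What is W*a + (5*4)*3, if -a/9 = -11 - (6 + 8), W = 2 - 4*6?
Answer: -4890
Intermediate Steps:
W = -22 (W = 2 - 24 = -22)
a = 225 (a = -9*(-11 - (6 + 8)) = -9*(-11 - 1*14) = -9*(-11 - 14) = -9*(-25) = 225)
W*a + (5*4)*3 = -22*225 + (5*4)*3 = -4950 + 20*3 = -4950 + 60 = -4890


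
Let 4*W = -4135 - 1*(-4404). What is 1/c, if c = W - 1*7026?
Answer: -4/27835 ≈ -0.00014370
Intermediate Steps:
W = 269/4 (W = (-4135 - 1*(-4404))/4 = (-4135 + 4404)/4 = (¼)*269 = 269/4 ≈ 67.250)
c = -27835/4 (c = 269/4 - 1*7026 = 269/4 - 7026 = -27835/4 ≈ -6958.8)
1/c = 1/(-27835/4) = -4/27835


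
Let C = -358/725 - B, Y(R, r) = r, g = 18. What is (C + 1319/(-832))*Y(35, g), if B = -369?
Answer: 1991940021/301600 ≈ 6604.6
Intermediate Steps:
C = 267167/725 (C = -358/725 - 1*(-369) = -358*1/725 + 369 = -358/725 + 369 = 267167/725 ≈ 368.51)
(C + 1319/(-832))*Y(35, g) = (267167/725 + 1319/(-832))*18 = (267167/725 + 1319*(-1/832))*18 = (267167/725 - 1319/832)*18 = (221326669/603200)*18 = 1991940021/301600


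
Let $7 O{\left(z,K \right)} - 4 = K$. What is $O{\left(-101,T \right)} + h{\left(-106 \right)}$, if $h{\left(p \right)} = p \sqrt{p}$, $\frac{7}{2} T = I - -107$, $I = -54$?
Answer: $\frac{134}{49} - 106 i \sqrt{106} \approx 2.7347 - 1091.3 i$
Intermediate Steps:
$T = \frac{106}{7}$ ($T = \frac{2 \left(-54 - -107\right)}{7} = \frac{2 \left(-54 + 107\right)}{7} = \frac{2}{7} \cdot 53 = \frac{106}{7} \approx 15.143$)
$O{\left(z,K \right)} = \frac{4}{7} + \frac{K}{7}$
$h{\left(p \right)} = p^{\frac{3}{2}}$
$O{\left(-101,T \right)} + h{\left(-106 \right)} = \left(\frac{4}{7} + \frac{1}{7} \cdot \frac{106}{7}\right) + \left(-106\right)^{\frac{3}{2}} = \left(\frac{4}{7} + \frac{106}{49}\right) - 106 i \sqrt{106} = \frac{134}{49} - 106 i \sqrt{106}$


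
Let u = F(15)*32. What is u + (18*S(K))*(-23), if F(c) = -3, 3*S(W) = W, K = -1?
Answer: 42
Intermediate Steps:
S(W) = W/3
u = -96 (u = -3*32 = -96)
u + (18*S(K))*(-23) = -96 + (18*((⅓)*(-1)))*(-23) = -96 + (18*(-⅓))*(-23) = -96 - 6*(-23) = -96 + 138 = 42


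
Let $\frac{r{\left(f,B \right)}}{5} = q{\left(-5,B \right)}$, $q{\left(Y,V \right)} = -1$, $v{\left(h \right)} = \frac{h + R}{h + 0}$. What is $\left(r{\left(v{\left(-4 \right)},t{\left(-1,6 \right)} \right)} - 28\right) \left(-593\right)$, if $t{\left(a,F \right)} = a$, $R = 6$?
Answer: $19569$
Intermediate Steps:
$v{\left(h \right)} = \frac{6 + h}{h}$ ($v{\left(h \right)} = \frac{h + 6}{h + 0} = \frac{6 + h}{h}$)
$r{\left(f,B \right)} = -5$ ($r{\left(f,B \right)} = 5 \left(-1\right) = -5$)
$\left(r{\left(v{\left(-4 \right)},t{\left(-1,6 \right)} \right)} - 28\right) \left(-593\right) = \left(-5 - 28\right) \left(-593\right) = \left(-33\right) \left(-593\right) = 19569$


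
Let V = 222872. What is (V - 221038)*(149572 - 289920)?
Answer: -257398232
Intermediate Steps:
(V - 221038)*(149572 - 289920) = (222872 - 221038)*(149572 - 289920) = 1834*(-140348) = -257398232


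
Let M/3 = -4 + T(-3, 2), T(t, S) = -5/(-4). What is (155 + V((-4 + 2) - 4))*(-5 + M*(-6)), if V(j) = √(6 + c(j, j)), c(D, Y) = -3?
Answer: 13795/2 + 89*√3/2 ≈ 6974.6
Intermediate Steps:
T(t, S) = 5/4 (T(t, S) = -5*(-¼) = 5/4)
M = -33/4 (M = 3*(-4 + 5/4) = 3*(-11/4) = -33/4 ≈ -8.2500)
V(j) = √3 (V(j) = √(6 - 3) = √3)
(155 + V((-4 + 2) - 4))*(-5 + M*(-6)) = (155 + √3)*(-5 - 33/4*(-6)) = (155 + √3)*(-5 + 99/2) = (155 + √3)*(89/2) = 13795/2 + 89*√3/2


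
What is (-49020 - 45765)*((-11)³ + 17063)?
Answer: -1491157620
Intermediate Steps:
(-49020 - 45765)*((-11)³ + 17063) = -94785*(-1331 + 17063) = -94785*15732 = -1491157620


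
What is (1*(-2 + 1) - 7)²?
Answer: 64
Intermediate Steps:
(1*(-2 + 1) - 7)² = (1*(-1) - 7)² = (-1 - 7)² = (-8)² = 64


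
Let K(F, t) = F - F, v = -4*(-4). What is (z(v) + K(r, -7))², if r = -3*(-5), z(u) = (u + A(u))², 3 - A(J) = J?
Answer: 81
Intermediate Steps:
v = 16
A(J) = 3 - J
z(u) = 9 (z(u) = (u + (3 - u))² = 3² = 9)
r = 15
K(F, t) = 0
(z(v) + K(r, -7))² = (9 + 0)² = 9² = 81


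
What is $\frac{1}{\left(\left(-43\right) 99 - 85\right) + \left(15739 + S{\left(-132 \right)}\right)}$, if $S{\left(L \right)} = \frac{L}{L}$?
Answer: $\frac{1}{11398} \approx 8.7735 \cdot 10^{-5}$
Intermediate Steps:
$S{\left(L \right)} = 1$
$\frac{1}{\left(\left(-43\right) 99 - 85\right) + \left(15739 + S{\left(-132 \right)}\right)} = \frac{1}{\left(\left(-43\right) 99 - 85\right) + \left(15739 + 1\right)} = \frac{1}{\left(-4257 - 85\right) + 15740} = \frac{1}{-4342 + 15740} = \frac{1}{11398}$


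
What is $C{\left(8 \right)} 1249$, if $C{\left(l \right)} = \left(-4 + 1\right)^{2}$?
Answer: $11241$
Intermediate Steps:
$C{\left(l \right)} = 9$ ($C{\left(l \right)} = \left(-3\right)^{2} = 9$)
$C{\left(8 \right)} 1249 = 9 \cdot 1249 = 11241$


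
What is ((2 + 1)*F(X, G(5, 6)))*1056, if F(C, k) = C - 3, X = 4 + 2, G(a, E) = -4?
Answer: 9504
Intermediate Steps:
X = 6
F(C, k) = -3 + C
((2 + 1)*F(X, G(5, 6)))*1056 = ((2 + 1)*(-3 + 6))*1056 = (3*3)*1056 = 9*1056 = 9504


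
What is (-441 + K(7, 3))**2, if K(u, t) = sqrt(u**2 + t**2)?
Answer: (441 - sqrt(58))**2 ≈ 1.8782e+5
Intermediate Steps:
K(u, t) = sqrt(t**2 + u**2)
(-441 + K(7, 3))**2 = (-441 + sqrt(3**2 + 7**2))**2 = (-441 + sqrt(9 + 49))**2 = (-441 + sqrt(58))**2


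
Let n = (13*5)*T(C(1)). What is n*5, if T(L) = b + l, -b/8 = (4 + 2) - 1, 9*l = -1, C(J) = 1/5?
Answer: -117325/9 ≈ -13036.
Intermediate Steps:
C(J) = ⅕ (C(J) = 1*(⅕) = ⅕)
l = -⅑ (l = (⅑)*(-1) = -⅑ ≈ -0.11111)
b = -40 (b = -8*((4 + 2) - 1) = -8*(6 - 1) = -8*5 = -40)
T(L) = -361/9 (T(L) = -40 - ⅑ = -361/9)
n = -23465/9 (n = (13*5)*(-361/9) = 65*(-361/9) = -23465/9 ≈ -2607.2)
n*5 = -23465/9*5 = -117325/9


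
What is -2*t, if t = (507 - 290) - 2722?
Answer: 5010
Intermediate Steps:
t = -2505 (t = 217 - 2722 = -2505)
-2*t = -2*(-2505) = 5010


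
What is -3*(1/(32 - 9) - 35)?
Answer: 2412/23 ≈ 104.87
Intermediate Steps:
-3*(1/(32 - 9) - 35) = -3*(1/23 - 35) = -3*(-804/23) = 2412/23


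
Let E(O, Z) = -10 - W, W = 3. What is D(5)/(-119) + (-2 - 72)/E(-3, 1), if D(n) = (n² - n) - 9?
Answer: 8663/1547 ≈ 5.5999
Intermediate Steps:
D(n) = -9 + n² - n
E(O, Z) = -13 (E(O, Z) = -10 - 1*3 = -10 - 3 = -13)
D(5)/(-119) + (-2 - 72)/E(-3, 1) = (-9 + 5² - 1*5)/(-119) + (-2 - 72)/(-13) = (-9 + 25 - 5)*(-1/119) - 74*(-1/13) = 11*(-1/119) + 74/13 = -11/119 + 74/13 = 8663/1547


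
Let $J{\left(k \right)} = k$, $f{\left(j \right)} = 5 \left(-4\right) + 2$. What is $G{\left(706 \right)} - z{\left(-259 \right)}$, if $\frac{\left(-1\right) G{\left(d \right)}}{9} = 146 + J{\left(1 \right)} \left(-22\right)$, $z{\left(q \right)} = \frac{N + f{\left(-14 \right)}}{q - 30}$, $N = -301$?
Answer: $- \frac{322843}{289} \approx -1117.1$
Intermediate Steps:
$f{\left(j \right)} = -18$ ($f{\left(j \right)} = -20 + 2 = -18$)
$z{\left(q \right)} = - \frac{319}{-30 + q}$ ($z{\left(q \right)} = \frac{-301 - 18}{q - 30} = - \frac{319}{-30 + q}$)
$G{\left(d \right)} = -1116$ ($G{\left(d \right)} = - 9 \left(146 + 1 \left(-22\right)\right) = - 9 \left(146 - 22\right) = \left(-9\right) 124 = -1116$)
$G{\left(706 \right)} - z{\left(-259 \right)} = -1116 - - \frac{319}{-30 - 259} = -1116 - - \frac{319}{-289} = -1116 - \left(-319\right) \left(- \frac{1}{289}\right) = -1116 - \frac{319}{289} = - \frac{322843}{289}$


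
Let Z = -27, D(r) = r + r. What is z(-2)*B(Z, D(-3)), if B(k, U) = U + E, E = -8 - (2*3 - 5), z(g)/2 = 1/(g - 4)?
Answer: 5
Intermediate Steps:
D(r) = 2*r
z(g) = 2/(-4 + g) (z(g) = 2/(g - 4) = 2/(-4 + g))
E = -9 (E = -8 - (6 - 5) = -8 - 1*1 = -8 - 1 = -9)
B(k, U) = -9 + U (B(k, U) = U - 9 = -9 + U)
z(-2)*B(Z, D(-3)) = (2/(-4 - 2))*(-9 + 2*(-3)) = (2/(-6))*(-9 - 6) = (2*(-⅙))*(-15) = -⅓*(-15) = 5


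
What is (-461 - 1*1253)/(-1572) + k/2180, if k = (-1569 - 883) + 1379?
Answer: 512441/856740 ≈ 0.59813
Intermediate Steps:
k = -1073 (k = -2452 + 1379 = -1073)
(-461 - 1*1253)/(-1572) + k/2180 = (-461 - 1*1253)/(-1572) - 1073/2180 = (-461 - 1253)*(-1/1572) - 1073*1/2180 = -1714*(-1/1572) - 1073/2180 = 857/786 - 1073/2180 = 512441/856740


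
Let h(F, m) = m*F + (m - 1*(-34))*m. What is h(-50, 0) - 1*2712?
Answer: -2712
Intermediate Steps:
h(F, m) = F*m + m*(34 + m) (h(F, m) = F*m + (m + 34)*m = F*m + (34 + m)*m = F*m + m*(34 + m))
h(-50, 0) - 1*2712 = 0*(34 - 50 + 0) - 1*2712 = 0*(-16) - 2712 = 0 - 2712 = -2712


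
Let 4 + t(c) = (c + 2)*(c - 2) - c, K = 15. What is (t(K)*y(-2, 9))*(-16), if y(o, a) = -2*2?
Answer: 12928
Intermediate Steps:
y(o, a) = -4
t(c) = -4 - c + (-2 + c)*(2 + c) (t(c) = -4 + ((c + 2)*(c - 2) - c) = -4 + ((2 + c)*(-2 + c) - c) = -4 + ((-2 + c)*(2 + c) - c) = -4 + (-c + (-2 + c)*(2 + c)) = -4 - c + (-2 + c)*(2 + c))
(t(K)*y(-2, 9))*(-16) = ((-8 + 15² - 1*15)*(-4))*(-16) = ((-8 + 225 - 15)*(-4))*(-16) = (202*(-4))*(-16) = -808*(-16) = 12928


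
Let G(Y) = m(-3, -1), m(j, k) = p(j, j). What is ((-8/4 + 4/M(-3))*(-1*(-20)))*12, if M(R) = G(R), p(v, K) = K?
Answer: -800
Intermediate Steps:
m(j, k) = j
G(Y) = -3
M(R) = -3
((-8/4 + 4/M(-3))*(-1*(-20)))*12 = ((-8/4 + 4/(-3))*(-1*(-20)))*12 = ((-8*¼ + 4*(-⅓))*20)*12 = ((-2 - 4/3)*20)*12 = -10/3*20*12 = -200/3*12 = -800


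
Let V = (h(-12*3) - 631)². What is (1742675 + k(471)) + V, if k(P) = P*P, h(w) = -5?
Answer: 2369012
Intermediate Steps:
V = 404496 (V = (-5 - 631)² = (-636)² = 404496)
k(P) = P²
(1742675 + k(471)) + V = (1742675 + 471²) + 404496 = (1742675 + 221841) + 404496 = 1964516 + 404496 = 2369012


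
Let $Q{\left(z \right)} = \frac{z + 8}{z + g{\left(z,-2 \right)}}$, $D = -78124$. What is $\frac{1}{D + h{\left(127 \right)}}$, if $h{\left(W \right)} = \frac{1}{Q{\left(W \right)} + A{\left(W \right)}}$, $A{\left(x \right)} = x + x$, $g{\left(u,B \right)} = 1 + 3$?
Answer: $- \frac{33409}{2610044585} \approx -1.28 \cdot 10^{-5}$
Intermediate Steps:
$g{\left(u,B \right)} = 4$
$A{\left(x \right)} = 2 x$
$Q{\left(z \right)} = \frac{8 + z}{4 + z}$ ($Q{\left(z \right)} = \frac{z + 8}{z + 4} = \frac{8 + z}{4 + z}$)
$h{\left(W \right)} = \frac{1}{2 W + \frac{8 + W}{4 + W}}$ ($h{\left(W \right)} = \frac{1}{\frac{8 + W}{4 + W} + 2 W} = \frac{1}{2 W + \frac{8 + W}{4 + W}}$)
$\frac{1}{D + h{\left(127 \right)}} = \frac{1}{-78124 + \frac{4 + 127}{8 + 127 + 2 \cdot 127 \left(4 + 127\right)}} = \frac{1}{-78124 + \frac{1}{8 + 127 + 2 \cdot 127 \cdot 131} \cdot 131} = \frac{1}{-78124 + \frac{1}{8 + 127 + 33274} \cdot 131} = \frac{1}{-78124 + \frac{1}{33409} \cdot 131} = \frac{1}{-78124 + \frac{131}{33409}} = \frac{1}{- \frac{2610044585}{33409}} = - \frac{33409}{2610044585}$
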